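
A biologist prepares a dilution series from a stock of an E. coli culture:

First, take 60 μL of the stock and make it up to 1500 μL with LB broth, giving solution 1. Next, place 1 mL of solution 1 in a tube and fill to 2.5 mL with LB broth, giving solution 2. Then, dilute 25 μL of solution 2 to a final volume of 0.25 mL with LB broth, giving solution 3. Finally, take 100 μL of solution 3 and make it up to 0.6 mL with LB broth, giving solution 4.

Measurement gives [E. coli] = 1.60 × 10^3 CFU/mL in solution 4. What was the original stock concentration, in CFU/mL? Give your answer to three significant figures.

6.00 × 10^6 CFU/mL

Step 1: 60 μL brought to 1500 μL → factor 1500/60 = 25
Step 2: 1 mL brought to 2.5 mL → factor 2.5/1 = 2.5
Step 3: 25 μL brought to 0.25 mL → factor 250/25 = 10
Step 4: 100 μL brought to 0.6 mL → factor 600/100 = 6
Overall dilution factor = 25 × 2.5 × 10 × 6 = 3750
Stock = 1.60 × 10^3 CFU/mL × 3750 = 6.00 × 10^6 CFU/mL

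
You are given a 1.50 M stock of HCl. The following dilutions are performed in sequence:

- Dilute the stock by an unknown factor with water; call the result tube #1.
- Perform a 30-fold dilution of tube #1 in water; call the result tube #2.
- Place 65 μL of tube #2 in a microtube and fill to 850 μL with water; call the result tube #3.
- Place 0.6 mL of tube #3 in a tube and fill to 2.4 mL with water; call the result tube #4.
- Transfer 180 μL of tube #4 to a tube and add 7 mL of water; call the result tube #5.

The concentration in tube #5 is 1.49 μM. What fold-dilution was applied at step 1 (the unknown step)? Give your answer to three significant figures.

16.1-fold

Step 1: unknown factor x
Step 2: 30-fold → factor 30
Step 3: 65 μL brought to 850 μL → factor 850/65 = 13.077
Step 4: 0.6 mL brought to 2.4 mL → factor 2.4/0.6 = 4
Step 5: 180 μL + 7 mL = 7180 μL total → factor 7180/180 = 39.889
Product of known-step factors = 62595
Overall factor = 1.50 M / (1.49 μM) = 1.0067 × 10^6
x = 1.0067 × 10^6 / 62595 = 16.1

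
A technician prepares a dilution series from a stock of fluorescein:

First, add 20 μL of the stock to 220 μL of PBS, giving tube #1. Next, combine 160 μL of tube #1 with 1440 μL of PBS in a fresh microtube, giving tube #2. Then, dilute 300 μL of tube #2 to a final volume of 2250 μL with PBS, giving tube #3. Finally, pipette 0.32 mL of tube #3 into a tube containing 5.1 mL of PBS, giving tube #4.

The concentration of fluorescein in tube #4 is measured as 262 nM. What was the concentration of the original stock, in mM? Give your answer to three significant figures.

Step 1: 20 μL + 220 μL = 240 μL total → factor 240/20 = 12
Step 2: 160 μL + 1440 μL = 1600 μL total → factor 1600/160 = 10
Step 3: 300 μL brought to 2250 μL → factor 2250/300 = 7.5
Step 4: 0.32 mL + 5.1 mL = 5.42 mL total → factor 5.42/0.32 = 16.938
Overall dilution factor = 12 × 10 × 7.5 × 16.938 = 15244
Stock = 262 nM × 15244 = 3.994 × 10^6 nM = 3.99 mM

3.99 mM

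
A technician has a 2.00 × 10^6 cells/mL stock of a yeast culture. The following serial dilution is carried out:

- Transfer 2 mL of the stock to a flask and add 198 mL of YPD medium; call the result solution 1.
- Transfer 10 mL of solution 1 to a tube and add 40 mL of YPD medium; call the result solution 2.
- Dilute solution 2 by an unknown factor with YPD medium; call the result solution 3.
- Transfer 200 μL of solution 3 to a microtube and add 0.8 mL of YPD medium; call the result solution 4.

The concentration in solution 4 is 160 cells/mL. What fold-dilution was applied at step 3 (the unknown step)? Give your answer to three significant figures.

Step 1: 2 mL + 198 mL = 200 mL total → factor 200/2 = 100
Step 2: 10 mL + 40 mL = 50 mL total → factor 50/10 = 5
Step 3: unknown factor x
Step 4: 200 μL + 0.8 mL = 1000 μL total → factor 1000/200 = 5
Product of known-step factors = 2500
Overall factor = 2.00 × 10^6 cells/mL / (160 cells/mL) = 12500
x = 12500 / 2500 = 5.00

5.00-fold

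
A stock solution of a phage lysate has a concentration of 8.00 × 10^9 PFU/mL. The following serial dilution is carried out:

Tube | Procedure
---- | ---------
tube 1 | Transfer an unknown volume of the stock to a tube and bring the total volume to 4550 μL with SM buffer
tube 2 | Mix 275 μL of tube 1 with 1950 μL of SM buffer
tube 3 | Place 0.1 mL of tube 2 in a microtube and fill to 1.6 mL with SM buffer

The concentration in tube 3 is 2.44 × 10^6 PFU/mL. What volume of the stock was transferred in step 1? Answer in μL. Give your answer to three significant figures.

180 μL

Step 1: v brought to 4550 μL → factor = 4550 μL/v
Step 2: 275 μL + 1950 μL = 2225 μL total → factor 2225/275 = 8.0909
Step 3: 0.1 mL brought to 1.6 mL → factor 1.6/0.1 = 16
Product of known-step factors = 129.45
Overall factor = 8.00 × 10^9 PFU/mL / (2.44 × 10^6 PFU/mL) = 3278.7
Step-1 factor = 3278.7 / 129.45 = 25.327
v = 4550 μL / 25.327 = 180 μL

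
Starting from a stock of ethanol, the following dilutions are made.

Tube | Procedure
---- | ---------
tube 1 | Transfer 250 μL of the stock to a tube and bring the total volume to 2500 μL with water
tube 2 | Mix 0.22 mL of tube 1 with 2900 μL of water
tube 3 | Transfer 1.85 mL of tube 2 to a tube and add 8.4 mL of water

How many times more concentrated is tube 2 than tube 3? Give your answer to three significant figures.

Step 1: 250 μL brought to 2500 μL → factor 2500/250 = 10
Step 2: 0.22 mL + 2900 μL = 3.12 mL total → factor 3.12/0.22 = 14.182
Step 3: 1.85 mL + 8.4 mL = 10.25 mL total → factor 10.25/1.85 = 5.5405
Dilution factor to tube 2 = 141.82; to tube 3 = 785.75
[tube 2]/[tube 3] = (factor to tube 3)/(factor to tube 2) = 785.75/141.82 = 5.54

5.54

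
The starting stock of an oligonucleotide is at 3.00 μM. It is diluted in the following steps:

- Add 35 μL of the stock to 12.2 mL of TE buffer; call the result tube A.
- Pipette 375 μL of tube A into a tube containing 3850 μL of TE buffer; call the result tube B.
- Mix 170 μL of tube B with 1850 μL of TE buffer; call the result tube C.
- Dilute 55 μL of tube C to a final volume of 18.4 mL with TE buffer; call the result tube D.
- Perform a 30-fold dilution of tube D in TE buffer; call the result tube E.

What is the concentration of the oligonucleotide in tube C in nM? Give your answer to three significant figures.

Step 1: 35 μL + 12.2 mL = 12235 μL total → factor 12235/35 = 349.57
Step 2: 375 μL + 3850 μL = 4225 μL total → factor 4225/375 = 11.267
Step 3: 170 μL + 1850 μL = 2020 μL total → factor 2020/170 = 11.882
Dilution factor through tube C = 349.57 × 11.267 × 11.882 = 46799
[tube C] = 3.00 μM / 46799 = 6.410 × 10^-5 μM = 0.0641 nM

0.0641 nM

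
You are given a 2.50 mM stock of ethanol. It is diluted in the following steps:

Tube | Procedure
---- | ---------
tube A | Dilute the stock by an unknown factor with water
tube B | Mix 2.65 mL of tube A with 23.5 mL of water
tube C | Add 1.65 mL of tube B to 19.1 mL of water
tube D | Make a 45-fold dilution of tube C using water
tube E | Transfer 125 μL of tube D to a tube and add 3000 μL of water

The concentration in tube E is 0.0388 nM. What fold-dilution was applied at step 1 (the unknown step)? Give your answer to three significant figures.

Step 1: unknown factor x
Step 2: 2.65 mL + 23.5 mL = 26.15 mL total → factor 26.15/2.65 = 9.8679
Step 3: 1.65 mL + 19.1 mL = 20.75 mL total → factor 20.75/1.65 = 12.576
Step 4: 45-fold → factor 45
Step 5: 125 μL + 3000 μL = 3125 μL total → factor 3125/125 = 25
Product of known-step factors = 1.3961 × 10^5
Overall factor = 2.50 mM / (0.0388 nM) = 6.4433 × 10^7
x = 6.4433 × 10^7 / 1.3961 × 10^5 = 462

462-fold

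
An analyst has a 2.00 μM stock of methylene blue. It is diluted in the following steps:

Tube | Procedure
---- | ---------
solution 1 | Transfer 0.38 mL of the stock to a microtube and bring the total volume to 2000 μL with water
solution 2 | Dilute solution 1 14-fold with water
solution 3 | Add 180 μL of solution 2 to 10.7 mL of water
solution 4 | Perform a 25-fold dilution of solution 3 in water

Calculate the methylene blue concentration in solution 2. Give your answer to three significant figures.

0.0271 μM

Step 1: 0.38 mL brought to 2000 μL → factor 2/0.38 = 5.2632
Step 2: 14-fold → factor 14
Dilution factor through solution 2 = 5.2632 × 14 = 73.684
[solution 2] = 2.00 μM / 73.684 = 0.0271 μM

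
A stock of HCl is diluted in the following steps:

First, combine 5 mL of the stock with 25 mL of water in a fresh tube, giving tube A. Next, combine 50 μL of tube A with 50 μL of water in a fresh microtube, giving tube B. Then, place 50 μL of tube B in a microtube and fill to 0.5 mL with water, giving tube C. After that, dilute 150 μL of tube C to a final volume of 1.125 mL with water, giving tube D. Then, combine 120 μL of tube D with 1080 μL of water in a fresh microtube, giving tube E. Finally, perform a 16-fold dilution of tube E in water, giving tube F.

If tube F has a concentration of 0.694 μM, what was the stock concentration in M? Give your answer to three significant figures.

0.0999 M

Step 1: 5 mL + 25 mL = 30 mL total → factor 30/5 = 6
Step 2: 50 μL + 50 μL = 100 μL total → factor 100/50 = 2
Step 3: 50 μL brought to 0.5 mL → factor 500/50 = 10
Step 4: 150 μL brought to 1.125 mL → factor 1125/150 = 7.5
Step 5: 120 μL + 1080 μL = 1200 μL total → factor 1200/120 = 10
Step 6: 16-fold → factor 16
Overall dilution factor = 6 × 2 × 10 × 7.5 × 10 × 16 = 1.44 × 10^5
Stock = 0.694 μM × 1.44 × 10^5 = 9.994 × 10^4 μM = 0.0999 M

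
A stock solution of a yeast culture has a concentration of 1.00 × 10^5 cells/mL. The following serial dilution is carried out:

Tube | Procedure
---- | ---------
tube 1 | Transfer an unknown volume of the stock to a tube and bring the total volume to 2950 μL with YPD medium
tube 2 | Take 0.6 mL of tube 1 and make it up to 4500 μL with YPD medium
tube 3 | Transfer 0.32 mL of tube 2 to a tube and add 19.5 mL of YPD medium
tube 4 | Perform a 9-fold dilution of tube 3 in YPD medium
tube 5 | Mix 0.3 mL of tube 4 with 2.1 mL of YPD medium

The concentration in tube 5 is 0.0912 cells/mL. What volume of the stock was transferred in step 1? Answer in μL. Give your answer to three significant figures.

90.0 μL

Step 1: v brought to 2950 μL → factor = 2950 μL/v
Step 2: 0.6 mL brought to 4500 μL → factor 4.5/0.6 = 7.5
Step 3: 0.32 mL + 19.5 mL = 19.82 mL total → factor 19.82/0.32 = 61.938
Step 4: 9-fold → factor 9
Step 5: 0.3 mL + 2.1 mL = 2.4 mL total → factor 2.4/0.3 = 8
Product of known-step factors = 33446
Overall factor = 1.00 × 10^5 cells/mL / (0.0912 cells/mL) = 1.0965 × 10^6
Step-1 factor = 1.0965 × 10^6 / 33446 = 32.784
v = 2950 μL / 32.784 = 90.0 μL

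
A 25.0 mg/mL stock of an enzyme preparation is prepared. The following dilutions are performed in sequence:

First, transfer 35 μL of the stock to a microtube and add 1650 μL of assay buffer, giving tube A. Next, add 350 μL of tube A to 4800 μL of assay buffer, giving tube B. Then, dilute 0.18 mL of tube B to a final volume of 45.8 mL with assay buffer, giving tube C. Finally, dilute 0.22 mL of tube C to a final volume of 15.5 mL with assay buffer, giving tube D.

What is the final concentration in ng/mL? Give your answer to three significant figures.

1.97 ng/mL

Step 1: 35 μL + 1650 μL = 1685 μL total → factor 1685/35 = 48.143
Step 2: 350 μL + 4800 μL = 5150 μL total → factor 5150/350 = 14.714
Step 3: 0.18 mL brought to 45.8 mL → factor 45.8/0.18 = 254.44
Step 4: 0.22 mL brought to 15.5 mL → factor 15.5/0.22 = 70.455
Overall dilution factor = 48.143 × 14.714 × 254.44 × 70.455 = 1.2699 × 10^7
Final = 25.0 mg/mL / 1.2699 × 10^7 = 1.969 × 10^-6 mg/mL = 1.97 ng/mL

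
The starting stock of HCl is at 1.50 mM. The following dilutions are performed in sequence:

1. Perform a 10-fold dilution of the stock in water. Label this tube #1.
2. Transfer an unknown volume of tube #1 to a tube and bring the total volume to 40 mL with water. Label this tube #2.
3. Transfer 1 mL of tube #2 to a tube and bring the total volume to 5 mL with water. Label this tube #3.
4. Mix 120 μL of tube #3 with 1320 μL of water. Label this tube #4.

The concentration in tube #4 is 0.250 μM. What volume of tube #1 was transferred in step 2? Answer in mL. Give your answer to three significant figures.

4.00 mL

Step 1: 10-fold → factor 10
Step 2: v brought to 40 mL → factor = 40 mL/v
Step 3: 1 mL brought to 5 mL → factor 5/1 = 5
Step 4: 120 μL + 1320 μL = 1440 μL total → factor 1440/120 = 12
Product of known-step factors = 600
Overall factor = 1.50 mM / (0.250 μM) = 6000
Step-2 factor = 6000 / 600 = 10
v = 40 mL / 10 = 4.00 mL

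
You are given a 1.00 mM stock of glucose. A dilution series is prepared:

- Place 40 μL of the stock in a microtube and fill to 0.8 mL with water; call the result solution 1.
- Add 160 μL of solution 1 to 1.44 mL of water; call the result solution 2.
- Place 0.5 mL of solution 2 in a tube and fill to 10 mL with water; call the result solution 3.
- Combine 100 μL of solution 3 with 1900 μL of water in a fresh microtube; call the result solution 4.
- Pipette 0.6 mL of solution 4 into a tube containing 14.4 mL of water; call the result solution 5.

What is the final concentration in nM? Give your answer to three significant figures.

0.500 nM

Step 1: 40 μL brought to 0.8 mL → factor 800/40 = 20
Step 2: 160 μL + 1.44 mL = 1600 μL total → factor 1600/160 = 10
Step 3: 0.5 mL brought to 10 mL → factor 10/0.5 = 20
Step 4: 100 μL + 1900 μL = 2000 μL total → factor 2000/100 = 20
Step 5: 0.6 mL + 14.4 mL = 15 mL total → factor 15/0.6 = 25
Overall dilution factor = 20 × 10 × 20 × 20 × 25 = 2 × 10^6
Final = 1.00 mM / 2 × 10^6 = 5.000 × 10^-7 mM = 0.500 nM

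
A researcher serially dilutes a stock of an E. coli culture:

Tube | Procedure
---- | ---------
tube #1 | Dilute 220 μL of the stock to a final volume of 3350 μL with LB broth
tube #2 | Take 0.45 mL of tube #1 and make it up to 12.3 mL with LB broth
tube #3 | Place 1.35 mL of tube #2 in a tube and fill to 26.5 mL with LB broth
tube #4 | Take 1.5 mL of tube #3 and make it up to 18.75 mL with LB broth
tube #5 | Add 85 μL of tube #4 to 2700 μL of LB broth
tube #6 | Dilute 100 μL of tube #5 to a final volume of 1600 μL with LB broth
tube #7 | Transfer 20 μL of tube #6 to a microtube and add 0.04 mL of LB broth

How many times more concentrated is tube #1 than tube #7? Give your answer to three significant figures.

Step 1: 220 μL brought to 3350 μL → factor 3350/220 = 15.227
Step 2: 0.45 mL brought to 12.3 mL → factor 12.3/0.45 = 27.333
Step 3: 1.35 mL brought to 26.5 mL → factor 26.5/1.35 = 19.63
Step 4: 1.5 mL brought to 18.75 mL → factor 18.75/1.5 = 12.5
Step 5: 85 μL + 2700 μL = 2785 μL total → factor 2785/85 = 32.765
Step 6: 100 μL brought to 1600 μL → factor 1600/100 = 16
Step 7: 20 μL + 0.04 mL = 60 μL total → factor 60/20 = 3
Dilution factor to tube #1 = 15.227; to tube #7 = 1.6061 × 10^8
[tube #1]/[tube #7] = (factor to tube #7)/(factor to tube #1) = 1.6061 × 10^8/15.227 = 1.05 × 10^7

1.05 × 10^7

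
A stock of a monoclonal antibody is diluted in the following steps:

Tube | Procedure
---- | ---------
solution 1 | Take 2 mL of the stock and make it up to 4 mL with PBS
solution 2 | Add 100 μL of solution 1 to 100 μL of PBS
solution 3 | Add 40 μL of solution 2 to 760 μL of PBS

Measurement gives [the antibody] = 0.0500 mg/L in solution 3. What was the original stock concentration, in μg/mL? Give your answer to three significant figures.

4.00 μg/mL

Step 1: 2 mL brought to 4 mL → factor 4/2 = 2
Step 2: 100 μL + 100 μL = 200 μL total → factor 200/100 = 2
Step 3: 40 μL + 760 μL = 800 μL total → factor 800/40 = 20
Overall dilution factor = 2 × 2 × 20 = 80
Stock = 0.0500 mg/L × 80 = 4.000 mg/L = 4.00 μg/mL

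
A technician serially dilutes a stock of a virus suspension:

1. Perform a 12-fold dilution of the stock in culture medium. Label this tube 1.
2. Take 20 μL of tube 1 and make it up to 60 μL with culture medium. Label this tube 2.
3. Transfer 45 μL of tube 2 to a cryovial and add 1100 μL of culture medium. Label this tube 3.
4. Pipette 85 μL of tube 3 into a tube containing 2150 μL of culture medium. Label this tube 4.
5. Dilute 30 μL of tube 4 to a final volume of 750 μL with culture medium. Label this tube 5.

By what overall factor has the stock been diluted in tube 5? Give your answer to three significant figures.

Step 1: 12-fold → factor 12
Step 2: 20 μL brought to 60 μL → factor 60/20 = 3
Step 3: 45 μL + 1100 μL = 1145 μL total → factor 1145/45 = 25.444
Step 4: 85 μL + 2150 μL = 2235 μL total → factor 2235/85 = 26.294
Step 5: 30 μL brought to 750 μL → factor 750/30 = 25
Overall dilution factor = 12 × 3 × 25.444 × 26.294 × 25 = 6.0214 × 10^5

6.02 × 10^5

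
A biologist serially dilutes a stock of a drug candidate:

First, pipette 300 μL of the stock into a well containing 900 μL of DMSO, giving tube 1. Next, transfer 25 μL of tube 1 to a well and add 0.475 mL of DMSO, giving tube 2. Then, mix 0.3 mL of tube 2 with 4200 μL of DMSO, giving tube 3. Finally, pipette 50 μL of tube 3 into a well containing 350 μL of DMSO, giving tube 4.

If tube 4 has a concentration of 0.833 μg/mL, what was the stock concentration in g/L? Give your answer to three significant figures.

8.00 g/L

Step 1: 300 μL + 900 μL = 1200 μL total → factor 1200/300 = 4
Step 2: 25 μL + 0.475 mL = 500 μL total → factor 500/25 = 20
Step 3: 0.3 mL + 4200 μL = 4.5 mL total → factor 4.5/0.3 = 15
Step 4: 50 μL + 350 μL = 400 μL total → factor 400/50 = 8
Overall dilution factor = 4 × 20 × 15 × 8 = 9600
Stock = 0.833 μg/mL × 9600 = 7997 μg/mL = 8.00 g/L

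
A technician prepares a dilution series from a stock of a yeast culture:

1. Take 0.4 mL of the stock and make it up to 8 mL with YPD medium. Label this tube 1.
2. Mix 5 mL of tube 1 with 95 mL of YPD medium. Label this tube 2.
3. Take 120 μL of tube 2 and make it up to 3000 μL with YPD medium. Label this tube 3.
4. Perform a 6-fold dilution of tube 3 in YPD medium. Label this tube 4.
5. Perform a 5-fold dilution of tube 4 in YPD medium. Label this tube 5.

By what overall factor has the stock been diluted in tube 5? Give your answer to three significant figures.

3.00 × 10^5

Step 1: 0.4 mL brought to 8 mL → factor 8/0.4 = 20
Step 2: 5 mL + 95 mL = 100 mL total → factor 100/5 = 20
Step 3: 120 μL brought to 3000 μL → factor 3000/120 = 25
Step 4: 6-fold → factor 6
Step 5: 5-fold → factor 5
Overall dilution factor = 20 × 20 × 25 × 6 × 5 = 3 × 10^5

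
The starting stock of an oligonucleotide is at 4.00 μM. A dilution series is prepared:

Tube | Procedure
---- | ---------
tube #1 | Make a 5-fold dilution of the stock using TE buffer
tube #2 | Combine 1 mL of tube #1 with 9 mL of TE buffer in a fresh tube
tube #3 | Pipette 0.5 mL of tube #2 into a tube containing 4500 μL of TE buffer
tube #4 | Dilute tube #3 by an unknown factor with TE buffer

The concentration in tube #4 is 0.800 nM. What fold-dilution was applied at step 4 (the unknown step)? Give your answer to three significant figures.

Step 1: 5-fold → factor 5
Step 2: 1 mL + 9 mL = 10 mL total → factor 10/1 = 10
Step 3: 0.5 mL + 4500 μL = 5 mL total → factor 5/0.5 = 10
Step 4: unknown factor x
Product of known-step factors = 500
Overall factor = 4.00 μM / (0.800 nM) = 5000
x = 5000 / 500 = 10.0

10.0-fold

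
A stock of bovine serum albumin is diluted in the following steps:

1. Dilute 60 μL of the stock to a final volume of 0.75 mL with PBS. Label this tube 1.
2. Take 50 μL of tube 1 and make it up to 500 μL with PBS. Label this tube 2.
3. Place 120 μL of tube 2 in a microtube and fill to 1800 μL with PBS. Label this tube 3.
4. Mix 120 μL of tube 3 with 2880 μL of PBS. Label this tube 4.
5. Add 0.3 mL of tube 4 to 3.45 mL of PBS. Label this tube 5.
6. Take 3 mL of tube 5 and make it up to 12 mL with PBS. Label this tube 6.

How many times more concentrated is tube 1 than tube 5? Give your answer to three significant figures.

Step 1: 60 μL brought to 0.75 mL → factor 750/60 = 12.5
Step 2: 50 μL brought to 500 μL → factor 500/50 = 10
Step 3: 120 μL brought to 1800 μL → factor 1800/120 = 15
Step 4: 120 μL + 2880 μL = 3000 μL total → factor 3000/120 = 25
Step 5: 0.3 mL + 3.45 mL = 3.75 mL total → factor 3.75/0.3 = 12.5
Dilution factor to tube 1 = 12.5; to tube 5 = 5.8594 × 10^5
[tube 1]/[tube 5] = (factor to tube 5)/(factor to tube 1) = 5.8594 × 10^5/12.5 = 4.69 × 10^4

4.69 × 10^4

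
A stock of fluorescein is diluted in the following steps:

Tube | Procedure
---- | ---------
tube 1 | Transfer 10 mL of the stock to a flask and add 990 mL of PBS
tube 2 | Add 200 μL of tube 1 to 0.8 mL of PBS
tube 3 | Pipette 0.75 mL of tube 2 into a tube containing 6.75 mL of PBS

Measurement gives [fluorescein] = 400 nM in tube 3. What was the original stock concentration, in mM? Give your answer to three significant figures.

2.00 mM

Step 1: 10 mL + 990 mL = 1000 mL total → factor 1000/10 = 100
Step 2: 200 μL + 0.8 mL = 1000 μL total → factor 1000/200 = 5
Step 3: 0.75 mL + 6.75 mL = 7.5 mL total → factor 7.5/0.75 = 10
Overall dilution factor = 100 × 5 × 10 = 5000
Stock = 400 nM × 5000 = 2.000 × 10^6 nM = 2.00 mM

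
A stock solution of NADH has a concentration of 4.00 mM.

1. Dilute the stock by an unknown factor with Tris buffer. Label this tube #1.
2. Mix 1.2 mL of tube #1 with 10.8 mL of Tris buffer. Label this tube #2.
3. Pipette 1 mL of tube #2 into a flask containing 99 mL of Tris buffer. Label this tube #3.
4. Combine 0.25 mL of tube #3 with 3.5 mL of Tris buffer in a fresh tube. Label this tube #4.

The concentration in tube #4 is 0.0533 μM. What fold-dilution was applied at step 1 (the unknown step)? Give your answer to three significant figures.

Step 1: unknown factor x
Step 2: 1.2 mL + 10.8 mL = 12 mL total → factor 12/1.2 = 10
Step 3: 1 mL + 99 mL = 100 mL total → factor 100/1 = 100
Step 4: 0.25 mL + 3.5 mL = 3.75 mL total → factor 3.75/0.25 = 15
Product of known-step factors = 15000
Overall factor = 4.00 mM / (0.0533 μM) = 75047
x = 75047 / 15000 = 5.00

5.00-fold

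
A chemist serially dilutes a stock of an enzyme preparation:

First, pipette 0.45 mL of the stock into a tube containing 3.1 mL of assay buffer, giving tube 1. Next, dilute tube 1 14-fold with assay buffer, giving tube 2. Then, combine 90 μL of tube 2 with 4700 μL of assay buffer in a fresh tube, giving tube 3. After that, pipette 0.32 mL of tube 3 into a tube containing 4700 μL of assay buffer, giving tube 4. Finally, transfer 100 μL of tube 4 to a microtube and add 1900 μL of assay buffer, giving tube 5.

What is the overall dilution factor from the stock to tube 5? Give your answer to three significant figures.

Step 1: 0.45 mL + 3.1 mL = 3.55 mL total → factor 3.55/0.45 = 7.8889
Step 2: 14-fold → factor 14
Step 3: 90 μL + 4700 μL = 4790 μL total → factor 4790/90 = 53.222
Step 4: 0.32 mL + 4700 μL = 5.02 mL total → factor 5.02/0.32 = 15.688
Step 5: 100 μL + 1900 μL = 2000 μL total → factor 2000/100 = 20
Overall dilution factor = 7.8889 × 14 × 53.222 × 15.688 × 20 = 1.8443 × 10^6

1.84 × 10^6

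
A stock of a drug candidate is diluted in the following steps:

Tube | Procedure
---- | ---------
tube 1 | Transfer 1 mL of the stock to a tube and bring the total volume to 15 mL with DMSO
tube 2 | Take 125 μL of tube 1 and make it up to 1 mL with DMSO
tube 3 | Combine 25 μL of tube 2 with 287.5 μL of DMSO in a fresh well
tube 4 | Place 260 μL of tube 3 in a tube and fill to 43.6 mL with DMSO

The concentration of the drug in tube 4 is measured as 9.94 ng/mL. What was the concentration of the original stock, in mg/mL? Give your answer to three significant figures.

Step 1: 1 mL brought to 15 mL → factor 15/1 = 15
Step 2: 125 μL brought to 1 mL → factor 1000/125 = 8
Step 3: 25 μL + 287.5 μL = 312.5 μL total → factor 312.5/25 = 12.5
Step 4: 260 μL brought to 43.6 mL → factor 43600/260 = 167.69
Overall dilution factor = 15 × 8 × 12.5 × 167.69 = 2.5154 × 10^5
Stock = 9.94 ng/mL × 2.5154 × 10^5 = 2.500 × 10^6 ng/mL = 2.50 mg/mL

2.50 mg/mL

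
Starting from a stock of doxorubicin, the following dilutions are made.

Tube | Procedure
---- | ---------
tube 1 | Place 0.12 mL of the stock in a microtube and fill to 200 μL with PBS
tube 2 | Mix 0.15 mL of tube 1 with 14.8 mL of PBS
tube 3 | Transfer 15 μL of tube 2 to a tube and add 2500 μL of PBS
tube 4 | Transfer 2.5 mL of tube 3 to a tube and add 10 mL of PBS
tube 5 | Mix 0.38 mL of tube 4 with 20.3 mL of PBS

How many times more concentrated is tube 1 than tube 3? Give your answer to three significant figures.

Step 1: 0.12 mL brought to 200 μL → factor 0.2/0.12 = 1.6667
Step 2: 0.15 mL + 14.8 mL = 14.95 mL total → factor 14.95/0.15 = 99.667
Step 3: 15 μL + 2500 μL = 2515 μL total → factor 2515/15 = 167.67
Dilution factor to tube 1 = 1.6667; to tube 3 = 27851
[tube 1]/[tube 3] = (factor to tube 3)/(factor to tube 1) = 27851/1.6667 = 1.67 × 10^4

1.67 × 10^4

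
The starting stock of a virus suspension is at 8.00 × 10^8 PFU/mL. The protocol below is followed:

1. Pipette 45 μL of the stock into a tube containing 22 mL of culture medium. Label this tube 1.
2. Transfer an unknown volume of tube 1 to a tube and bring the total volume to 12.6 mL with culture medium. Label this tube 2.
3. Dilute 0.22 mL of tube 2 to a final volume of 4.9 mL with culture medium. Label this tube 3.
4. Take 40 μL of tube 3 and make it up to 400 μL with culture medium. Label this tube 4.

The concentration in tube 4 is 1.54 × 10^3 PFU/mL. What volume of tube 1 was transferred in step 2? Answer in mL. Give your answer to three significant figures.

Step 1: 45 μL + 22 mL = 22045 μL total → factor 22045/45 = 489.89
Step 2: v brought to 12.6 mL → factor = 12.6 mL/v
Step 3: 0.22 mL brought to 4.9 mL → factor 4.9/0.22 = 22.273
Step 4: 40 μL brought to 400 μL → factor 400/40 = 10
Product of known-step factors = 1.0911 × 10^5
Overall factor = 8.00 × 10^8 PFU/mL / (1.54 × 10^3 PFU/mL) = 5.1948 × 10^5
Step-2 factor = 5.1948 × 10^5 / 1.0911 × 10^5 = 4.761
v = 12.6 mL / 4.761 = 2.65 mL

2.65 mL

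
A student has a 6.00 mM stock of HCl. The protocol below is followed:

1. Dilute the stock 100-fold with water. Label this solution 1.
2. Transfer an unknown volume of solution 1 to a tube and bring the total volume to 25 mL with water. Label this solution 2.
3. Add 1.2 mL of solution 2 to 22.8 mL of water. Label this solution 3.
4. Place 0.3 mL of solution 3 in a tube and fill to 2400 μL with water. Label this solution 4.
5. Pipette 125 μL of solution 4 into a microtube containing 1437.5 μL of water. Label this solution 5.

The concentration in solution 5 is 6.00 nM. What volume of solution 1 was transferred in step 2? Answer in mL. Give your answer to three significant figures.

Step 1: 100-fold → factor 100
Step 2: v brought to 25 mL → factor = 25 mL/v
Step 3: 1.2 mL + 22.8 mL = 24 mL total → factor 24/1.2 = 20
Step 4: 0.3 mL brought to 2400 μL → factor 2.4/0.3 = 8
Step 5: 125 μL + 1437.5 μL = 1562.5 μL total → factor 1562.5/125 = 12.5
Product of known-step factors = 2 × 10^5
Overall factor = 6.00 mM / (6.00 nM) = 1 × 10^6
Step-2 factor = 1 × 10^6 / 2 × 10^5 = 5
v = 25 mL / 5 = 5.00 mL

5.00 mL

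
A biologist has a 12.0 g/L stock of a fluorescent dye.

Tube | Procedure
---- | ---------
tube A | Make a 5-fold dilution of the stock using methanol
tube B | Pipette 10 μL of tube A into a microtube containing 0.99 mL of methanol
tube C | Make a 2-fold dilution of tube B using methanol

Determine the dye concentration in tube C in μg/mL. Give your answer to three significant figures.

Step 1: 5-fold → factor 5
Step 2: 10 μL + 0.99 mL = 1000 μL total → factor 1000/10 = 100
Step 3: 2-fold → factor 2
Overall dilution factor = 5 × 100 × 2 = 1000
Final = 12.0 g/L / 1000 = 0.01200 g/L = 12.0 μg/mL

12.0 μg/mL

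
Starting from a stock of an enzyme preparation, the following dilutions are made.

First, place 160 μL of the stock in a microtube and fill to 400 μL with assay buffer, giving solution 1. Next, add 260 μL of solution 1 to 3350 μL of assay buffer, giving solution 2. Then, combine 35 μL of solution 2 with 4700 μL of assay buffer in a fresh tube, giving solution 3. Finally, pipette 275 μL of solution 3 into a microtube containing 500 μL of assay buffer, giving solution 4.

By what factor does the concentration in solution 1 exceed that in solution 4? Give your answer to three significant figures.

Step 1: 160 μL brought to 400 μL → factor 400/160 = 2.5
Step 2: 260 μL + 3350 μL = 3610 μL total → factor 3610/260 = 13.885
Step 3: 35 μL + 4700 μL = 4735 μL total → factor 4735/35 = 135.29
Step 4: 275 μL + 500 μL = 775 μL total → factor 775/275 = 2.8182
Dilution factor to solution 1 = 2.5; to solution 4 = 13234
[solution 1]/[solution 4] = (factor to solution 4)/(factor to solution 1) = 13234/2.5 = 5.29 × 10^3

5.29 × 10^3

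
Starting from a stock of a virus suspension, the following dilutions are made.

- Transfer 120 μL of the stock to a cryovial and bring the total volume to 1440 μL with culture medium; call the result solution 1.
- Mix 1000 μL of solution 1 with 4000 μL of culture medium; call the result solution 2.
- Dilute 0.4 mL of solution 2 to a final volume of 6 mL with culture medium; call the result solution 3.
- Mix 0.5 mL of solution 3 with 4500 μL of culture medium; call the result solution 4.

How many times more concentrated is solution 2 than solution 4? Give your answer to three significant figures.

Step 1: 120 μL brought to 1440 μL → factor 1440/120 = 12
Step 2: 1000 μL + 4000 μL = 5000 μL total → factor 5000/1000 = 5
Step 3: 0.4 mL brought to 6 mL → factor 6/0.4 = 15
Step 4: 0.5 mL + 4500 μL = 5 mL total → factor 5/0.5 = 10
Dilution factor to solution 2 = 60; to solution 4 = 9000
[solution 2]/[solution 4] = (factor to solution 4)/(factor to solution 2) = 9000/60 = 150

150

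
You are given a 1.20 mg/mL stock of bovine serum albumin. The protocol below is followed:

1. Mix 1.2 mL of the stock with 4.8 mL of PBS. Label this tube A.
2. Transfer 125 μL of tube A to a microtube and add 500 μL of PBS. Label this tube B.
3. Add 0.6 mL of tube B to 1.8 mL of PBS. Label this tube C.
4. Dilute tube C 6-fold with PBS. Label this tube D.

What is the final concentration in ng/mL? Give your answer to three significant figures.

Step 1: 1.2 mL + 4.8 mL = 6 mL total → factor 6/1.2 = 5
Step 2: 125 μL + 500 μL = 625 μL total → factor 625/125 = 5
Step 3: 0.6 mL + 1.8 mL = 2.4 mL total → factor 2.4/0.6 = 4
Step 4: 6-fold → factor 6
Overall dilution factor = 5 × 5 × 4 × 6 = 600
Final = 1.20 mg/mL / 600 = 0.002000 mg/mL = 2.00 × 10^3 ng/mL

2.00 × 10^3 ng/mL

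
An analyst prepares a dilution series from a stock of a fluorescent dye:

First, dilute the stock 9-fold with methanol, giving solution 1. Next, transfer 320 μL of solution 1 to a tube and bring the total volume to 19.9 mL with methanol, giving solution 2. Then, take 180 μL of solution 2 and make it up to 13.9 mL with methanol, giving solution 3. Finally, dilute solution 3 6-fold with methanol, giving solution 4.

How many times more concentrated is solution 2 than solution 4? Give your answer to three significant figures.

Step 1: 9-fold → factor 9
Step 2: 320 μL brought to 19.9 mL → factor 19900/320 = 62.188
Step 3: 180 μL brought to 13.9 mL → factor 13900/180 = 77.222
Step 4: 6-fold → factor 6
Dilution factor to solution 2 = 559.69; to solution 4 = 2.5932 × 10^5
[solution 2]/[solution 4] = (factor to solution 4)/(factor to solution 2) = 2.5932 × 10^5/559.69 = 463

463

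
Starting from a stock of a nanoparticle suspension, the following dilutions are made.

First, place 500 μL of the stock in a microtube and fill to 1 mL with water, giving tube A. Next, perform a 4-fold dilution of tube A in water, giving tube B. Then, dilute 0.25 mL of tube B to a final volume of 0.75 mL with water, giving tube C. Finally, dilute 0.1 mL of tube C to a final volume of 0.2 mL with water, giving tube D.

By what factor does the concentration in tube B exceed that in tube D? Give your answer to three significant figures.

6.00

Step 1: 500 μL brought to 1 mL → factor 1000/500 = 2
Step 2: 4-fold → factor 4
Step 3: 0.25 mL brought to 0.75 mL → factor 0.75/0.25 = 3
Step 4: 0.1 mL brought to 0.2 mL → factor 0.2/0.1 = 2
Dilution factor to tube B = 8; to tube D = 48
[tube B]/[tube D] = (factor to tube D)/(factor to tube B) = 48/8 = 6.00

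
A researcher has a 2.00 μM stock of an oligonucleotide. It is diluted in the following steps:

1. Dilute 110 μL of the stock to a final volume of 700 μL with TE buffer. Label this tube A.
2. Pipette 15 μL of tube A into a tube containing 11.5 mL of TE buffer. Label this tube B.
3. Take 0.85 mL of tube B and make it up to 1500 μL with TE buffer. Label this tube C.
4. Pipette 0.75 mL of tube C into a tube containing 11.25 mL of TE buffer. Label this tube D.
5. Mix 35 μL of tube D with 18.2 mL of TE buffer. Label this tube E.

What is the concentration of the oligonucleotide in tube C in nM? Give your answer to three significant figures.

0.232 nM

Step 1: 110 μL brought to 700 μL → factor 700/110 = 6.3636
Step 2: 15 μL + 11.5 mL = 11515 μL total → factor 11515/15 = 767.67
Step 3: 0.85 mL brought to 1500 μL → factor 1.5/0.85 = 1.7647
Dilution factor through tube C = 6.3636 × 767.67 × 1.7647 = 8620.9
[tube C] = 2.00 μM / 8620.9 = 0.0002320 μM = 0.232 nM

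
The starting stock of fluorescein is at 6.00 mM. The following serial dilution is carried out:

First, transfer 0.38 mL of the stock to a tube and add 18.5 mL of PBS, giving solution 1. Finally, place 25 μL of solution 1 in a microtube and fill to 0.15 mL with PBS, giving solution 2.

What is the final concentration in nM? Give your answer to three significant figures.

2.01 × 10^4 nM

Step 1: 0.38 mL + 18.5 mL = 18.88 mL total → factor 18.88/0.38 = 49.684
Step 2: 25 μL brought to 0.15 mL → factor 150/25 = 6
Overall dilution factor = 49.684 × 6 = 298.11
Final = 6.00 mM / 298.11 = 0.02013 mM = 2.01 × 10^4 nM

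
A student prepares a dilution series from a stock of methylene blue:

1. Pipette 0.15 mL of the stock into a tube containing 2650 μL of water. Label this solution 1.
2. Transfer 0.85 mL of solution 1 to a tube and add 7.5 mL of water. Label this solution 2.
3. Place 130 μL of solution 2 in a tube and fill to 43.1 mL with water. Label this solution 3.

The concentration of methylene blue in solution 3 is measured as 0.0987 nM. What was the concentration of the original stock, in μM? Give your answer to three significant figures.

6.00 μM

Step 1: 0.15 mL + 2650 μL = 2.8 mL total → factor 2.8/0.15 = 18.667
Step 2: 0.85 mL + 7.5 mL = 8.35 mL total → factor 8.35/0.85 = 9.8235
Step 3: 130 μL brought to 43.1 mL → factor 43100/130 = 331.54
Overall dilution factor = 18.667 × 9.8235 × 331.54 = 60795
Stock = 0.0987 nM × 60795 = 6000 nM = 6.00 μM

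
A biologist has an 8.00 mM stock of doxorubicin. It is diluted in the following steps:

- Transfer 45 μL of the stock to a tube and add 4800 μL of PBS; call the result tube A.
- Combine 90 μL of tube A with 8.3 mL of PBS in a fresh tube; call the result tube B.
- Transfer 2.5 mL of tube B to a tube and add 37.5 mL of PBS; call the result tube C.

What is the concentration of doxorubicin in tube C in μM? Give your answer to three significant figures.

Step 1: 45 μL + 4800 μL = 4845 μL total → factor 4845/45 = 107.67
Step 2: 90 μL + 8.3 mL = 8390 μL total → factor 8390/90 = 93.222
Step 3: 2.5 mL + 37.5 mL = 40 mL total → factor 40/2.5 = 16
Overall dilution factor = 107.67 × 93.222 × 16 = 1.6059 × 10^5
Final = 8.00 mM / 1.6059 × 10^5 = 4.982 × 10^-5 mM = 0.0498 μM

0.0498 μM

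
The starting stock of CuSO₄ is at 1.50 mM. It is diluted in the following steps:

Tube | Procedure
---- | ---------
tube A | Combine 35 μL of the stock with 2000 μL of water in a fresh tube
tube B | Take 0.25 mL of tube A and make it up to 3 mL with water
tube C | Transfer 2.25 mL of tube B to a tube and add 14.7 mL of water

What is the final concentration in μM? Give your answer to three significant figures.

0.285 μM

Step 1: 35 μL + 2000 μL = 2035 μL total → factor 2035/35 = 58.143
Step 2: 0.25 mL brought to 3 mL → factor 3/0.25 = 12
Step 3: 2.25 mL + 14.7 mL = 16.95 mL total → factor 16.95/2.25 = 7.5333
Overall dilution factor = 58.143 × 12 × 7.5333 = 5256.1
Final = 1.50 mM / 5256.1 = 0.0002854 mM = 0.285 μM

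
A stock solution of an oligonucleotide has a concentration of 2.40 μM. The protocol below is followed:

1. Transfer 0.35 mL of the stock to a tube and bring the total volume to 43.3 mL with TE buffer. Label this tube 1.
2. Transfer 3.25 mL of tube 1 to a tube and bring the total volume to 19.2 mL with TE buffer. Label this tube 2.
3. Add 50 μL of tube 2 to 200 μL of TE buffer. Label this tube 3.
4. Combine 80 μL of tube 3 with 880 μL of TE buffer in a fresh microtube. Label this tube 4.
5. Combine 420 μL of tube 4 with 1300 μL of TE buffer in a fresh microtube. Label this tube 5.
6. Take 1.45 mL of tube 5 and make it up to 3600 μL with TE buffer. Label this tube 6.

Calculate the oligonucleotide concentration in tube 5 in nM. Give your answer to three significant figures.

Step 1: 0.35 mL brought to 43.3 mL → factor 43.3/0.35 = 123.71
Step 2: 3.25 mL brought to 19.2 mL → factor 19.2/3.25 = 5.9077
Step 3: 50 μL + 200 μL = 250 μL total → factor 250/50 = 5
Step 4: 80 μL + 880 μL = 960 μL total → factor 960/80 = 12
Step 5: 420 μL + 1300 μL = 1720 μL total → factor 1720/420 = 4.0952
Dilution factor through tube 5 = 123.71 × 5.9077 × 5 × 12 × 4.0952 = 1.7958 × 10^5
[tube 5] = 2.40 μM / 1.7958 × 10^5 = 1.336 × 10^-5 μM = 0.0134 nM

0.0134 nM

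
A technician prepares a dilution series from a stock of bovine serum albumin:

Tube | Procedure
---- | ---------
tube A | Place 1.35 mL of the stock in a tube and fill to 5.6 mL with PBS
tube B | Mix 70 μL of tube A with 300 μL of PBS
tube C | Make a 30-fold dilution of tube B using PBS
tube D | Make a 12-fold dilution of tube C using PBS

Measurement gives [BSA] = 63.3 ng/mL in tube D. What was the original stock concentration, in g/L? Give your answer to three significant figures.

0.500 g/L

Step 1: 1.35 mL brought to 5.6 mL → factor 5.6/1.35 = 4.1481
Step 2: 70 μL + 300 μL = 370 μL total → factor 370/70 = 5.2857
Step 3: 30-fold → factor 30
Step 4: 12-fold → factor 12
Overall dilution factor = 4.1481 × 5.2857 × 30 × 12 = 7893.3
Stock = 63.3 ng/mL × 7893.3 = 4.996 × 10^5 ng/mL = 0.500 g/L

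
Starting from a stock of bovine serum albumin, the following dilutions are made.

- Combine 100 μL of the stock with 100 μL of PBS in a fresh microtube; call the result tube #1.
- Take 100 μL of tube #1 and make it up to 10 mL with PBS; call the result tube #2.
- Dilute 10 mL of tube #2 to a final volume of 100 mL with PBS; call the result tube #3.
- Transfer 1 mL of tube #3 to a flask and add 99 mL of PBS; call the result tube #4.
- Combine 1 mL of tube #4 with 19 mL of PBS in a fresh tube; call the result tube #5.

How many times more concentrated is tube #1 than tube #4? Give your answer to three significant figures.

1.00 × 10^5

Step 1: 100 μL + 100 μL = 200 μL total → factor 200/100 = 2
Step 2: 100 μL brought to 10 mL → factor 10000/100 = 100
Step 3: 10 mL brought to 100 mL → factor 100/10 = 10
Step 4: 1 mL + 99 mL = 100 mL total → factor 100/1 = 100
Dilution factor to tube #1 = 2; to tube #4 = 2 × 10^5
[tube #1]/[tube #4] = (factor to tube #4)/(factor to tube #1) = 2 × 10^5/2 = 1.00 × 10^5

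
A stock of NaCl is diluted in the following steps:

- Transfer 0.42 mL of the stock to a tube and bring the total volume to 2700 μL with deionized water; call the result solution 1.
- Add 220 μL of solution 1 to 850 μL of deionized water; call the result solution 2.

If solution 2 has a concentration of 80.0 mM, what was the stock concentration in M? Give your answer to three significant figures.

2.50 M

Step 1: 0.42 mL brought to 2700 μL → factor 2.7/0.42 = 6.4286
Step 2: 220 μL + 850 μL = 1070 μL total → factor 1070/220 = 4.8636
Overall dilution factor = 6.4286 × 4.8636 = 31.266
Stock = 80.0 mM × 31.266 = 2501 mM = 2.50 M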